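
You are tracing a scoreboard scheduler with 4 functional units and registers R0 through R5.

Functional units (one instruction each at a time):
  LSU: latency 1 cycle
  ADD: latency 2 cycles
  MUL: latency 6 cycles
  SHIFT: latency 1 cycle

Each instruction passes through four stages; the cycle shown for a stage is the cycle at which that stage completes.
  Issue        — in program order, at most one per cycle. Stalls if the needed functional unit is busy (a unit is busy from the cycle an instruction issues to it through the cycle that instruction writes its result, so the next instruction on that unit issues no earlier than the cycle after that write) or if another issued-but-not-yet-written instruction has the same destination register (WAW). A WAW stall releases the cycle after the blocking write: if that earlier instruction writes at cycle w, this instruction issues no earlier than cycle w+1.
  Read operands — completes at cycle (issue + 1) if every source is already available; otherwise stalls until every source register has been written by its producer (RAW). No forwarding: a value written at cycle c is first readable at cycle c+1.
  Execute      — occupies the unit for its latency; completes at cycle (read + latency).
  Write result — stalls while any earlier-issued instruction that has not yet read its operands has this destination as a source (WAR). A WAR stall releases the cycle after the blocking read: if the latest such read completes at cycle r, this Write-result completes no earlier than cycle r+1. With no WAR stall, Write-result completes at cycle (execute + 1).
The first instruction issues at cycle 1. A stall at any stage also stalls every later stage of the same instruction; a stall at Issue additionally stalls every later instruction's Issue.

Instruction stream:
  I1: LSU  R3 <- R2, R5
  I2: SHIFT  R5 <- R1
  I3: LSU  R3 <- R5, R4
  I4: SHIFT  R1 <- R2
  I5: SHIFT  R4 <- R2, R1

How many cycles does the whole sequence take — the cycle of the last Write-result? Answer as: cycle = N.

t=1  I1 issues→LSU
t=2  I1 reads; I2 issues→SHIFT
t=3  I1 exec-done; I2 reads
t=4  I1 writes R3; I2 exec-done
t=5  I2 writes R5; I3 issues→LSU
t=6  I3 reads; I4 issues→SHIFT
t=7  I3 exec-done; I4 reads
t=8  I3 writes R3; I4 exec-done
t=9  I4 writes R1
t=10  I5 issues→SHIFT
t=11  I5 reads
t=12  I5 exec-done
t=13  I5 writes R4

cycle = 13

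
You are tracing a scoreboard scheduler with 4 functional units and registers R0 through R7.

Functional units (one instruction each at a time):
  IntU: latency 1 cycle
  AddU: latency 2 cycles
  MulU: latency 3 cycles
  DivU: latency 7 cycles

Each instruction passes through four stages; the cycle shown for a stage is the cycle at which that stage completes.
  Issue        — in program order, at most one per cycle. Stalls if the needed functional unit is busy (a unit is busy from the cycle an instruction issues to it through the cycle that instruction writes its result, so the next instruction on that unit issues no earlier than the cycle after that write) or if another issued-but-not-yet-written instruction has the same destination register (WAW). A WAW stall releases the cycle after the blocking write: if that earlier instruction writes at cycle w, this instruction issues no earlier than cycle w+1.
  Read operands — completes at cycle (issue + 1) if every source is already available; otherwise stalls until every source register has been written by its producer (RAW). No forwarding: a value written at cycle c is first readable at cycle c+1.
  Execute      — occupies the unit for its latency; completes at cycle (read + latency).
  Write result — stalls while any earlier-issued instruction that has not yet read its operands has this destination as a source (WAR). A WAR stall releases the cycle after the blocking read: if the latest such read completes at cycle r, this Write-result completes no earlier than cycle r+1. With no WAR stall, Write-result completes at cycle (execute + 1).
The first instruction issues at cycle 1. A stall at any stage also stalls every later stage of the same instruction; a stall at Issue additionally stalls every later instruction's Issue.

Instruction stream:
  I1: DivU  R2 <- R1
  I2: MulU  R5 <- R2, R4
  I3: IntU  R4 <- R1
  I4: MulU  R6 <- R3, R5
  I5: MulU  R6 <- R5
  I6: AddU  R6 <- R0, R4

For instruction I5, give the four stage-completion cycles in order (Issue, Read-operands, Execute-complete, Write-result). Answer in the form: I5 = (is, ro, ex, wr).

1) issue 1, read 2, done 9, write 10
2) issue 2, read 11, done 14, write 15  <RAW R2: wait I1 write@10>
3) issue 3, read 4, done 5, write 12  <WAR R4: wait I2 read@11>
4) issue 16, read 17, done 20, write 21  <struct: MulU busy until I2 writes@15>
5) issue 22, read 23, done 26, write 27  <struct: MulU busy until I4 writes@21>
6) issue 28, read 29, done 31, write 32  <WAW R6: wait I5 write@27>

I5 = (22, 23, 26, 27)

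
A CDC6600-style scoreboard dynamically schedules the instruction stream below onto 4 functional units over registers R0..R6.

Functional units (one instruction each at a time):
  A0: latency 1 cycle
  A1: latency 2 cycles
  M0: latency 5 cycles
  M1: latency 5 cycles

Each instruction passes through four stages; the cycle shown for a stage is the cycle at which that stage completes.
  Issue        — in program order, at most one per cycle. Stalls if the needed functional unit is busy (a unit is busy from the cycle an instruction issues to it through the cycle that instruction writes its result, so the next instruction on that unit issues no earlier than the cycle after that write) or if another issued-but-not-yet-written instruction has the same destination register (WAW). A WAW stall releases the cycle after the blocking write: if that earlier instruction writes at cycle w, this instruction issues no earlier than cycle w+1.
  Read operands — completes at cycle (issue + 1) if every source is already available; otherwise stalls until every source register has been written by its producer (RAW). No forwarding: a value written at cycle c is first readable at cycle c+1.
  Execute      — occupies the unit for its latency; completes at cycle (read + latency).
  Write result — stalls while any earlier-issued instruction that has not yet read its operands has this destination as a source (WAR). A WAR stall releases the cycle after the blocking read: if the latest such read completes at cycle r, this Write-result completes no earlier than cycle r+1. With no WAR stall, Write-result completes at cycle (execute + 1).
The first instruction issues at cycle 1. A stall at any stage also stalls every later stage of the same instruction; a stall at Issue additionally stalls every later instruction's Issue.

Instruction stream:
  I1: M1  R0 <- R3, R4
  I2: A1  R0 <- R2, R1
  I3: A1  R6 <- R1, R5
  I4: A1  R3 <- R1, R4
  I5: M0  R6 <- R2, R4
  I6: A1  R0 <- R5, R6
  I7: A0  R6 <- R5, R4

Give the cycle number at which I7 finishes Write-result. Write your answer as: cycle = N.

I1  is:1  ro:2  ex:7  wr:8
I2  is:9  ro:10  ex:12  wr:13  — WAW R0: wait I1 write@8
I3  is:14  ro:15  ex:17  wr:18  — struct: A1 busy until I2 writes@13
I4  is:19  ro:20  ex:22  wr:23  — struct: A1 busy until I3 writes@18
I5  is:20  ro:21  ex:26  wr:27
I6  is:24  ro:28  ex:30  wr:31  — struct: A1 busy until I4 writes@23, RAW R6: wait I5 write@27
I7  is:28  ro:29  ex:30  wr:31  — WAW R6: wait I5 write@27

cycle = 31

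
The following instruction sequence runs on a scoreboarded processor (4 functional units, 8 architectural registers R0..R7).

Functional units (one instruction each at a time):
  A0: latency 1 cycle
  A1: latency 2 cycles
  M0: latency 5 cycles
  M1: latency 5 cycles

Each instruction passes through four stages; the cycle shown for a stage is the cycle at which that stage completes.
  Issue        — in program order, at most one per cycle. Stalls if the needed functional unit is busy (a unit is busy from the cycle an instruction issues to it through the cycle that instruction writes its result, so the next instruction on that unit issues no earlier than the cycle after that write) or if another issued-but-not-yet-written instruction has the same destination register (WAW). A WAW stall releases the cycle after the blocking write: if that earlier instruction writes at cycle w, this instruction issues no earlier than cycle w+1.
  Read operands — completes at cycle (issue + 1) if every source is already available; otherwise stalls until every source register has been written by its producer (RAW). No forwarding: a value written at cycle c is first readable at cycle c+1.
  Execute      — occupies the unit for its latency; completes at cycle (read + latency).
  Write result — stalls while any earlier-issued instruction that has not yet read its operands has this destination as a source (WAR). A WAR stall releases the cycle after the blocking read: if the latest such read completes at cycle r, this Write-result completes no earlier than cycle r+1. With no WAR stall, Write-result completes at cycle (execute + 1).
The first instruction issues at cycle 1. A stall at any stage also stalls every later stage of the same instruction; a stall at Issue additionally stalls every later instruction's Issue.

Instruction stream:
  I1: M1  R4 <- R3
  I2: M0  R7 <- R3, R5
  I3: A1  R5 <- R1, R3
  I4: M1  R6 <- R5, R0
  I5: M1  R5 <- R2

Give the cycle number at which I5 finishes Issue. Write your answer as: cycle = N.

c1: issue I1 (M1)
c2: I1 read-ops · issue I2 (M0)
c3: I2 read-ops · issue I3 (A1)
c4: I3 read-ops
c6: I3 finished on A1
c7: I1 finished on M1 · I3→R5
c8: I1→R4 · I2 finished on M0
c9: I2→R7 · issue I4 (M1)
c10: I4 read-ops
c15: I4 finished on M1
c16: I4→R6
c17: issue I5 (M1)
c18: I5 read-ops
c23: I5 finished on M1
c24: I5→R5

cycle = 17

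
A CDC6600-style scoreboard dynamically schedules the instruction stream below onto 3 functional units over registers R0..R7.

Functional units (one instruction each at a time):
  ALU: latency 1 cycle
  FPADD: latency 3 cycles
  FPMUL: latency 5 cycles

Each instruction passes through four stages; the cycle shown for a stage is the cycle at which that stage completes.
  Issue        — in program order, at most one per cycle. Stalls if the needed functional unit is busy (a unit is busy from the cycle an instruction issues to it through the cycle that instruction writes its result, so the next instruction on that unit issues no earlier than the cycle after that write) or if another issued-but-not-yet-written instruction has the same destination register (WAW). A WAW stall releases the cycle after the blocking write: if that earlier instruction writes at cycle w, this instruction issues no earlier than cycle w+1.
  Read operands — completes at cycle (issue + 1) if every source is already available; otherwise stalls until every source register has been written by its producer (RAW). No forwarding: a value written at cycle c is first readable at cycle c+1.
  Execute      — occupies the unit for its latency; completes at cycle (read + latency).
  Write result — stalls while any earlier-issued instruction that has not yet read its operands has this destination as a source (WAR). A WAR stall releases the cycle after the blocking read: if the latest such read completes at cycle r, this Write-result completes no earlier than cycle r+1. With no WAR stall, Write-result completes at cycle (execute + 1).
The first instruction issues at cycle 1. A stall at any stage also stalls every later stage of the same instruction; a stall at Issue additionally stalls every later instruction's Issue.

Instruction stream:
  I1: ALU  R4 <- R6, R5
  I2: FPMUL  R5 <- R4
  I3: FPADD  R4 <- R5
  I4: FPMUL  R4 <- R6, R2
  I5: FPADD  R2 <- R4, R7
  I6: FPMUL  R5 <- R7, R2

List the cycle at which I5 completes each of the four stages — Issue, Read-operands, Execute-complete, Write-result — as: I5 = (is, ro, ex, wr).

[1] I1 issues→ALU
[2] I1 reads | I2 issues→FPMUL
[3] I1 exec-done
[4] I1 writes R4
[5] I2 reads | I3 issues→FPADD
[10] I2 exec-done
[11] I2 writes R5
[12] I3 reads
[15] I3 exec-done
[16] I3 writes R4
[17] I4 issues→FPMUL
[18] I4 reads | I5 issues→FPADD
[23] I4 exec-done
[24] I4 writes R4
[25] I5 reads | I6 issues→FPMUL
[28] I5 exec-done
[29] I5 writes R2
[30] I6 reads
[35] I6 exec-done
[36] I6 writes R5

I5 = (18, 25, 28, 29)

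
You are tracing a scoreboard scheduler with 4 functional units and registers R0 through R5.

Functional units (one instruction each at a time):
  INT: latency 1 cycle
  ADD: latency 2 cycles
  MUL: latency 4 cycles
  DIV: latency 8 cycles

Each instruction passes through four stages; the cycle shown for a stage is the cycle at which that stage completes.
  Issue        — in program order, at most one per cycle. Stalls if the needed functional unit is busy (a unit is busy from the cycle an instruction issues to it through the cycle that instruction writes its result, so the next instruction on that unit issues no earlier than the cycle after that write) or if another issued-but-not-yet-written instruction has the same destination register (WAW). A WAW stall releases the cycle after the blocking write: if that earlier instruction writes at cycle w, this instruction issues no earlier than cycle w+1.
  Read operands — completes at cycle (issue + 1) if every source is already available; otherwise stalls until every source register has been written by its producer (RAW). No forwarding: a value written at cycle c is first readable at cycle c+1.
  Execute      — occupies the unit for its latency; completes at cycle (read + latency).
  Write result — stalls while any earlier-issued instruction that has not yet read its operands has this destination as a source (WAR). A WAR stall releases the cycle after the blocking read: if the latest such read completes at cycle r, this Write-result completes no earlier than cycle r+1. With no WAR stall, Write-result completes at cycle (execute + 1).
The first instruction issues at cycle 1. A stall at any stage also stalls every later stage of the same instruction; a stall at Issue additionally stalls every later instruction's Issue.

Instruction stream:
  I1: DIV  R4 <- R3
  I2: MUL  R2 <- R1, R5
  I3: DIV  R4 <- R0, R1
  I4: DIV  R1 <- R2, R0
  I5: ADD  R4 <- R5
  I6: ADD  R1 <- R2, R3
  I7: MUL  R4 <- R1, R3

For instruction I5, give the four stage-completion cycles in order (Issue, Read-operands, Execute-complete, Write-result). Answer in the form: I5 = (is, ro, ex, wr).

[1] I1 dispatched to DIV
[2] I1 operands ready · I2 dispatched to MUL
[3] I2 operands ready
[7] I2 complete
[8] R2←I2
[10] I1 complete
[11] R4←I1
[12] I3 dispatched to DIV
[13] I3 operands ready
[21] I3 complete
[22] R4←I3
[23] I4 dispatched to DIV
[24] I4 operands ready · I5 dispatched to ADD
[25] I5 operands ready
[27] I5 complete
[28] R4←I5
[32] I4 complete
[33] R1←I4
[34] I6 dispatched to ADD
[35] I6 operands ready · I7 dispatched to MUL
[37] I6 complete
[38] R1←I6
[39] I7 operands ready
[43] I7 complete
[44] R4←I7

I5 = (24, 25, 27, 28)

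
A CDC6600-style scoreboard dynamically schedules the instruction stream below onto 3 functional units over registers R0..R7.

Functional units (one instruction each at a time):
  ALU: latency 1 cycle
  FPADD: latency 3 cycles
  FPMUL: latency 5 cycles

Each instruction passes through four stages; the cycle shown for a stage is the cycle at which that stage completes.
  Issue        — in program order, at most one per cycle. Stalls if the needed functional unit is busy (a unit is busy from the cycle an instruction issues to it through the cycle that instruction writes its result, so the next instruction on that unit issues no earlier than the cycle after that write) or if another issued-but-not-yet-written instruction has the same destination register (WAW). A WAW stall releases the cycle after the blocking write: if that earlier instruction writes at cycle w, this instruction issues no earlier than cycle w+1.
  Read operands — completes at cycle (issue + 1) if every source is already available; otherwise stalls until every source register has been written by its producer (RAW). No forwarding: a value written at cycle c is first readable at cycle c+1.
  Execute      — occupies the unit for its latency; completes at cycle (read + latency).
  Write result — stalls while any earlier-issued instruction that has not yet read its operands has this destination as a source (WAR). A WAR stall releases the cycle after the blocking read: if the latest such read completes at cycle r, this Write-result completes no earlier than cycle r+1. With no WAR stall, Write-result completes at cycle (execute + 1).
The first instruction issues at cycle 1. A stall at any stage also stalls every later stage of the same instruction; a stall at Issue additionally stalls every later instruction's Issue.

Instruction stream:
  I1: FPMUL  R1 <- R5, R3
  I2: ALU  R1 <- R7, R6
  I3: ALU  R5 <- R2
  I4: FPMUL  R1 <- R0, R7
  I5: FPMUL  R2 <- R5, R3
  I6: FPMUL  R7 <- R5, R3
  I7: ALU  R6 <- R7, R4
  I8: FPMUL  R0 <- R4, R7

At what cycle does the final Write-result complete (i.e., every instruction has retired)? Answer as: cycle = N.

[1] I1 issues→FPMUL
[2] I1 reads
[7] I1 exec-done
[8] I1 writes R1
[9] I2 issues→ALU
[10] I2 reads
[11] I2 exec-done
[12] I2 writes R1
[13] I3 issues→ALU
[14] I3 reads | I4 issues→FPMUL
[15] I3 exec-done | I4 reads
[16] I3 writes R5
[20] I4 exec-done
[21] I4 writes R1
[22] I5 issues→FPMUL
[23] I5 reads
[28] I5 exec-done
[29] I5 writes R2
[30] I6 issues→FPMUL
[31] I6 reads | I7 issues→ALU
[36] I6 exec-done
[37] I6 writes R7
[38] I7 reads | I8 issues→FPMUL
[39] I7 exec-done | I8 reads
[40] I7 writes R6
[44] I8 exec-done
[45] I8 writes R0

cycle = 45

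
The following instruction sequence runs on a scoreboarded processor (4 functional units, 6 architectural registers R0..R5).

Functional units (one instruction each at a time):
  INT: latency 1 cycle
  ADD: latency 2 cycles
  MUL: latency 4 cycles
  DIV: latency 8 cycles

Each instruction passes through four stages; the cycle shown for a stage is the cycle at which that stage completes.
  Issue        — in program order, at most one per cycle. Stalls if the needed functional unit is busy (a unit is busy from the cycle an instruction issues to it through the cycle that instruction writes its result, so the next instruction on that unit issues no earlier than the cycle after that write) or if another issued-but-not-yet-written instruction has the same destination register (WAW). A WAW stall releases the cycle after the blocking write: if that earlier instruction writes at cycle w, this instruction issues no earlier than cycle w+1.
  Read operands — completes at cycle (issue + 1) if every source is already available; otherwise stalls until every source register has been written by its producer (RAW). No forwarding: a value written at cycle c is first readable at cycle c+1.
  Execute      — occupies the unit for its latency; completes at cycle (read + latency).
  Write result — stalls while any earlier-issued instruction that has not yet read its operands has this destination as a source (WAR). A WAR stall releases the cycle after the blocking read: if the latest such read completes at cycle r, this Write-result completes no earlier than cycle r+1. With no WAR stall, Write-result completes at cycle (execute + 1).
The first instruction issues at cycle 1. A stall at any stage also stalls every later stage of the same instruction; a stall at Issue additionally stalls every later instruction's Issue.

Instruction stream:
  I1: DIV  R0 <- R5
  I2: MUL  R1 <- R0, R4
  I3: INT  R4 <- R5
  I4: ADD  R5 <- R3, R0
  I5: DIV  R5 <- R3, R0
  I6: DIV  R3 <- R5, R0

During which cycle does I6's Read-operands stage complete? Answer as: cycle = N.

cycle = 28

I1: IS=1 RO=2 EX=10 WR=11
I2: IS=2 RO=12 EX=16 WR=17  [RAW R0: wait I1 write@11]
I3: IS=3 RO=4 EX=5 WR=13  [WAR R4: wait I2 read@12]
I4: IS=4 RO=12 EX=14 WR=15  [RAW R0: wait I1 write@11]
I5: IS=16 RO=17 EX=25 WR=26  [WAW R5: wait I4 write@15]
I6: IS=27 RO=28 EX=36 WR=37  [struct: DIV busy until I5 writes@26]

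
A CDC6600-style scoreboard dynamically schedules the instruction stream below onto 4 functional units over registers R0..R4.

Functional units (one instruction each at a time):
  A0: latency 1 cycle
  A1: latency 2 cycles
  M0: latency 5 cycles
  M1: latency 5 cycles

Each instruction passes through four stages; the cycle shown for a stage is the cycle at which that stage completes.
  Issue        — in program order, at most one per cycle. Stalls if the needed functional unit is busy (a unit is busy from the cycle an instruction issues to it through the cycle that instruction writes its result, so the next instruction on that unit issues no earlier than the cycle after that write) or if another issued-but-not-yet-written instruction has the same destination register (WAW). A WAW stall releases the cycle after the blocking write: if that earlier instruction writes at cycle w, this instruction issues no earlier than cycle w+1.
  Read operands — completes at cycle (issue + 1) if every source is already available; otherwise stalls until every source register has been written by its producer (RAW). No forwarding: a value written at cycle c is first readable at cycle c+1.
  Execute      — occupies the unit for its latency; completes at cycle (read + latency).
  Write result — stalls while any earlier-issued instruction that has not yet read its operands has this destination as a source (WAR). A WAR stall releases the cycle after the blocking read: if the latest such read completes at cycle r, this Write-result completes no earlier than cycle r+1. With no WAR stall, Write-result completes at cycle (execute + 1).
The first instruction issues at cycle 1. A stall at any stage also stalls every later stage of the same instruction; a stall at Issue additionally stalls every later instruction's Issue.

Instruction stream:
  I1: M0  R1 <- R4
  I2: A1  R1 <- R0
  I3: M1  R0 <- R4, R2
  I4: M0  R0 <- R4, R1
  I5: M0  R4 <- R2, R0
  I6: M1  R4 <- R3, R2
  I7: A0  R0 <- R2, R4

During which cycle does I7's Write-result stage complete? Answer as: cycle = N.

c1: I1 dispatched to M0
c2: I1 operands ready
c7: I1 complete
c8: R1←I1
c9: I2 dispatched to A1
c10: I2 operands ready · I3 dispatched to M1
c11: I3 operands ready
c12: I2 complete
c13: R1←I2
c16: I3 complete
c17: R0←I3
c18: I4 dispatched to M0
c19: I4 operands ready
c24: I4 complete
c25: R0←I4
c26: I5 dispatched to M0
c27: I5 operands ready
c32: I5 complete
c33: R4←I5
c34: I6 dispatched to M1
c35: I6 operands ready · I7 dispatched to A0
c40: I6 complete
c41: R4←I6
c42: I7 operands ready
c43: I7 complete
c44: R0←I7

cycle = 44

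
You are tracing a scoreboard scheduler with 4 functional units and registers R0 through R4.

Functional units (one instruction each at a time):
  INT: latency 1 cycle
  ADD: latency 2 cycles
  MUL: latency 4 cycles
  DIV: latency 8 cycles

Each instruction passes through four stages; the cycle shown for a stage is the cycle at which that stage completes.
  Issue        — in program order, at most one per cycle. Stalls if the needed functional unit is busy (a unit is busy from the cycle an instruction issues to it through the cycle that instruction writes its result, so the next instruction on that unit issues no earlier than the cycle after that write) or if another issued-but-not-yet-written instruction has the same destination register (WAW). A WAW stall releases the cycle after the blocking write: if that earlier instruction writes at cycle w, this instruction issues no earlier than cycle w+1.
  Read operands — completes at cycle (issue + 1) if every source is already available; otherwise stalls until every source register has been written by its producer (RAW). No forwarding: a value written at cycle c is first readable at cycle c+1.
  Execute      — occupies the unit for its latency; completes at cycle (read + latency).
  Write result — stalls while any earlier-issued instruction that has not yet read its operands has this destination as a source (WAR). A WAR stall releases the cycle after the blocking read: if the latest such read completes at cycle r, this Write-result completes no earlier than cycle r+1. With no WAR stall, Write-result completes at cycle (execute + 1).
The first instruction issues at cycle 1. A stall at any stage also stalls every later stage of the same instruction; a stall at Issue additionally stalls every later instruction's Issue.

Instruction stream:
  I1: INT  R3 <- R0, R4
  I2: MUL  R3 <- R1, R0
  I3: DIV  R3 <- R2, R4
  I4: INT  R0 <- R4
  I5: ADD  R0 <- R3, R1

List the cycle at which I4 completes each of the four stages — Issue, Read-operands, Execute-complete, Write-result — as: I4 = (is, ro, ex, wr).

I1 -> (1, 2, 3, 4)
I2 -> (5, 6, 10, 11)  // WAW R3: wait I1 write@4
I3 -> (12, 13, 21, 22)  // WAW R3: wait I2 write@11
I4 -> (13, 14, 15, 16)
I5 -> (17, 23, 25, 26)  // WAW R0: wait I4 write@16, RAW R3: wait I3 write@22

I4 = (13, 14, 15, 16)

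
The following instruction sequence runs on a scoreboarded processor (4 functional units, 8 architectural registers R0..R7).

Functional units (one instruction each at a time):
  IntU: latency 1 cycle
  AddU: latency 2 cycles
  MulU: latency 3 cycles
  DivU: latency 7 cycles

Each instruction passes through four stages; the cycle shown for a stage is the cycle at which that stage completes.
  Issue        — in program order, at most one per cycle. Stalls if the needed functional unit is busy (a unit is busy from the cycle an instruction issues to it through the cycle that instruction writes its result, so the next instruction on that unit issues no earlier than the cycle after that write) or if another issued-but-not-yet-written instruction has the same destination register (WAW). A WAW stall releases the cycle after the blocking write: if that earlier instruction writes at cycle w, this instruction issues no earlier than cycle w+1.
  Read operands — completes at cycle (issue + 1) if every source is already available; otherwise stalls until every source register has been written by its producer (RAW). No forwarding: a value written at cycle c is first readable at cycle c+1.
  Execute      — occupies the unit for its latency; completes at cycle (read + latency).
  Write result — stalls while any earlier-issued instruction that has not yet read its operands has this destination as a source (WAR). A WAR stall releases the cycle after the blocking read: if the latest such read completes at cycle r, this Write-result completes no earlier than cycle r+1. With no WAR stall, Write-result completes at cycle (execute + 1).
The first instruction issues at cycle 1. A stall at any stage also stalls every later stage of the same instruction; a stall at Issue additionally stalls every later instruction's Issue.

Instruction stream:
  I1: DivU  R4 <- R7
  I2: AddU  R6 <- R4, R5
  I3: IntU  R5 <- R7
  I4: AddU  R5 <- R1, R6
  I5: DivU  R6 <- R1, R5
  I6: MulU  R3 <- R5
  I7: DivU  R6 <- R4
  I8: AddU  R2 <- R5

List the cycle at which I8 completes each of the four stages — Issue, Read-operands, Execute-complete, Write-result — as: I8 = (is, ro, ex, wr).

1) issue 1, read 2, done 9, write 10
2) issue 2, read 11, done 13, write 14  <RAW R4: wait I1 write@10>
3) issue 3, read 4, done 5, write 12  <WAR R5: wait I2 read@11>
4) issue 15, read 16, done 18, write 19  <struct: AddU busy until I2 writes@14>
5) issue 16, read 20, done 27, write 28  <RAW R5: wait I4 write@19>
6) issue 17, read 20, done 23, write 24  <RAW R5: wait I4 write@19>
7) issue 29, read 30, done 37, write 38  <struct: DivU busy until I5 writes@28>
8) issue 30, read 31, done 33, write 34

I8 = (30, 31, 33, 34)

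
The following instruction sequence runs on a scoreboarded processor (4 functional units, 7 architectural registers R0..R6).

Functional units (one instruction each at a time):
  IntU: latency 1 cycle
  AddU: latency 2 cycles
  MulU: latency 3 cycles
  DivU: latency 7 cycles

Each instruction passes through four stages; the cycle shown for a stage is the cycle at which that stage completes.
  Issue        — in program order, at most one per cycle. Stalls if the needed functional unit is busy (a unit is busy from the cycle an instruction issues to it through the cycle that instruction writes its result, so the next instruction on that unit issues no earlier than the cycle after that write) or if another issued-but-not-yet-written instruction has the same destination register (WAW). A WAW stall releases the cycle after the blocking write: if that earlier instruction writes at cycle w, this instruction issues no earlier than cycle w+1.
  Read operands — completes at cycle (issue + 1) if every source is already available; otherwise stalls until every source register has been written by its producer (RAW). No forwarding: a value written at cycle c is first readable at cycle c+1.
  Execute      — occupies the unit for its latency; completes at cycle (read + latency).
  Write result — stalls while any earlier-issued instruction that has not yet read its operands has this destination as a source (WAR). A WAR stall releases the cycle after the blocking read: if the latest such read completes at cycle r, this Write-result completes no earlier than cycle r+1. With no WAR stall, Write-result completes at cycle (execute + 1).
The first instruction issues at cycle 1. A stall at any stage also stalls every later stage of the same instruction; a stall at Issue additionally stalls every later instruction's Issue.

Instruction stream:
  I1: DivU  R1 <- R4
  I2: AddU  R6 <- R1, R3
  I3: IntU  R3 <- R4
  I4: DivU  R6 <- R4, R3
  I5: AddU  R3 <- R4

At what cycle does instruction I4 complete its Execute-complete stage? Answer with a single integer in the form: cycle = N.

[I1] 1/2/9/10
[I2] 2/11/13/14  (RAW R1: wait I1 write@10)
[I3] 3/4/5/12  (WAR R3: wait I2 read@11)
[I4] 15/16/23/24  (WAW R6: wait I2 write@14)
[I5] 16/17/19/20

cycle = 23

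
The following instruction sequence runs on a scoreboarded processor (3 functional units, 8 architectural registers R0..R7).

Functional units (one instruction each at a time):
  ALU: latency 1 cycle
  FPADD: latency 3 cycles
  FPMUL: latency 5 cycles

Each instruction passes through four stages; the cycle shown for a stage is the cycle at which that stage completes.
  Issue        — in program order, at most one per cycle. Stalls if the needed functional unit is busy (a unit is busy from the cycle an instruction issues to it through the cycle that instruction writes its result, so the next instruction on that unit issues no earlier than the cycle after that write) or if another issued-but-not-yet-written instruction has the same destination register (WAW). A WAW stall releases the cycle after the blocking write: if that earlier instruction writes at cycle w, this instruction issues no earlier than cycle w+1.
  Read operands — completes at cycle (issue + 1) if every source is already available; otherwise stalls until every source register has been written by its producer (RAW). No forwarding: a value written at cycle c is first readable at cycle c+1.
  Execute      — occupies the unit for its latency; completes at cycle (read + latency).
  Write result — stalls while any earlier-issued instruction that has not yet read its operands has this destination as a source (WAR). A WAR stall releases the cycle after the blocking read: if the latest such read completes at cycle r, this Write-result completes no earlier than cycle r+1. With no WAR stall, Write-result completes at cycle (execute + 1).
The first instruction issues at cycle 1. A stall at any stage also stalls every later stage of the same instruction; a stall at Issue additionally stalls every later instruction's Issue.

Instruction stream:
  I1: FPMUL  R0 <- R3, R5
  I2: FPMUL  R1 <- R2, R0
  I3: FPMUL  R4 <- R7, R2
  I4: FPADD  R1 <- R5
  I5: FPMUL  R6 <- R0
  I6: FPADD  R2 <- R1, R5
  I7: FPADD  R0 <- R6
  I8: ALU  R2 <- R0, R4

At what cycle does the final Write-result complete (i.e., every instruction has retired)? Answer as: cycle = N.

cycle = 40

I1  is:1  ro:2  ex:7  wr:8
I2  is:9  ro:10  ex:15  wr:16  — struct: FPMUL busy until I1 writes@8
I3  is:17  ro:18  ex:23  wr:24  — struct: FPMUL busy until I2 writes@16
I4  is:18  ro:19  ex:22  wr:23
I5  is:25  ro:26  ex:31  wr:32  — struct: FPMUL busy until I3 writes@24
I6  is:26  ro:27  ex:30  wr:31
I7  is:32  ro:33  ex:36  wr:37  — struct: FPADD busy until I6 writes@31
I8  is:33  ro:38  ex:39  wr:40  — RAW R0: wait I7 write@37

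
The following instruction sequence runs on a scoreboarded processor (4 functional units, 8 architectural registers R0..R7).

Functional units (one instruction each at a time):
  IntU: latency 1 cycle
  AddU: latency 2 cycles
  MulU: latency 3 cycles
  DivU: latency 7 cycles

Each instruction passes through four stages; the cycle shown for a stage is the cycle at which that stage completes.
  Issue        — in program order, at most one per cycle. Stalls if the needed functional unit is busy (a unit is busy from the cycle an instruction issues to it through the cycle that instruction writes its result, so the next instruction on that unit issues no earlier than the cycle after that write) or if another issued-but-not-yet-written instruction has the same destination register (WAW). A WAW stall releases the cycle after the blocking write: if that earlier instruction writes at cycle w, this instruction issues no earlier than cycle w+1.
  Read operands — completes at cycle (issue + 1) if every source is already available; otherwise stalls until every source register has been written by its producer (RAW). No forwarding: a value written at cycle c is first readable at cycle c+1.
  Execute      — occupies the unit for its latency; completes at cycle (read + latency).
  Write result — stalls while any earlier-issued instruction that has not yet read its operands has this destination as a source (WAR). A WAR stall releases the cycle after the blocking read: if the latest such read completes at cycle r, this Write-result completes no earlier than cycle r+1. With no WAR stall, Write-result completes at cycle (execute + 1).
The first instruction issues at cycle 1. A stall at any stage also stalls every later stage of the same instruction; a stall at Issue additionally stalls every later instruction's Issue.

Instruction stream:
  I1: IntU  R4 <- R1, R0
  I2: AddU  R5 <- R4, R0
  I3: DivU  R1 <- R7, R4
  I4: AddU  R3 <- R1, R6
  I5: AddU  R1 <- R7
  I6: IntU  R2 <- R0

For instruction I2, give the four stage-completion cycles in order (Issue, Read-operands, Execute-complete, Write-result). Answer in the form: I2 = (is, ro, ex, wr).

t=1  I1→IntU
t=2  I1 RO | I2→AddU
t=3  I1 EX | I3→DivU
t=4  I1 WR R4
t=5  I2 RO | I3 RO
t=7  I2 EX
t=8  I2 WR R5
t=9  I4→AddU
t=12  I3 EX
t=13  I3 WR R1
t=14  I4 RO
t=16  I4 EX
t=17  I4 WR R3
t=18  I5→AddU
t=19  I5 RO | I6→IntU
t=20  I6 RO
t=21  I5 EX | I6 EX
t=22  I5 WR R1 | I6 WR R2

I2 = (2, 5, 7, 8)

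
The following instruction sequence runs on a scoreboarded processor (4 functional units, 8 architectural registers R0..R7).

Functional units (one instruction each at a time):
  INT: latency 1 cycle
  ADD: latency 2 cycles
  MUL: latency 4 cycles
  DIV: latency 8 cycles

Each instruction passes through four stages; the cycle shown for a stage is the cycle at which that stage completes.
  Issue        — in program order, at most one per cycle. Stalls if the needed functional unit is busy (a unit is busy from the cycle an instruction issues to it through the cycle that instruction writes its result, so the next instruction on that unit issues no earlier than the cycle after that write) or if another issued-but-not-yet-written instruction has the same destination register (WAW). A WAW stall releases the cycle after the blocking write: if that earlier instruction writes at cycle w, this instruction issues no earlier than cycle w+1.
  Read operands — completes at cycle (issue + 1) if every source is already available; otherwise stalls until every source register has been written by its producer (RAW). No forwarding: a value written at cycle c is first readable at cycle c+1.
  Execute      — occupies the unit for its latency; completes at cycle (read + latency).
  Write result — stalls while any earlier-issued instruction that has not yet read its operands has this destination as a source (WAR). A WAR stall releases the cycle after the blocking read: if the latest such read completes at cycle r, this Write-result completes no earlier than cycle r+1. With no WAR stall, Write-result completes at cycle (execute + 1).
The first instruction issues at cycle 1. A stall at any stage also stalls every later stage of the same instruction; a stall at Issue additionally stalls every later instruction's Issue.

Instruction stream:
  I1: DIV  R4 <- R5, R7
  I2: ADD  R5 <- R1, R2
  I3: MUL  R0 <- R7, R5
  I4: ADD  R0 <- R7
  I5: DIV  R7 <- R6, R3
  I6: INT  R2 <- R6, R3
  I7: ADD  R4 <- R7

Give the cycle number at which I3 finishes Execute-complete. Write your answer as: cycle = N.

cycle = 11

I1: IS=1 RO=2 EX=10 WR=11
I2: IS=2 RO=3 EX=5 WR=6
I3: IS=3 RO=7 EX=11 WR=12  [RAW R5: wait I2 write@6]
I4: IS=13 RO=14 EX=16 WR=17  [WAW R0: wait I3 write@12]
I5: IS=14 RO=15 EX=23 WR=24
I6: IS=15 RO=16 EX=17 WR=18
I7: IS=18 RO=25 EX=27 WR=28  [struct: ADD busy until I4 writes@17; RAW R7: wait I5 write@24]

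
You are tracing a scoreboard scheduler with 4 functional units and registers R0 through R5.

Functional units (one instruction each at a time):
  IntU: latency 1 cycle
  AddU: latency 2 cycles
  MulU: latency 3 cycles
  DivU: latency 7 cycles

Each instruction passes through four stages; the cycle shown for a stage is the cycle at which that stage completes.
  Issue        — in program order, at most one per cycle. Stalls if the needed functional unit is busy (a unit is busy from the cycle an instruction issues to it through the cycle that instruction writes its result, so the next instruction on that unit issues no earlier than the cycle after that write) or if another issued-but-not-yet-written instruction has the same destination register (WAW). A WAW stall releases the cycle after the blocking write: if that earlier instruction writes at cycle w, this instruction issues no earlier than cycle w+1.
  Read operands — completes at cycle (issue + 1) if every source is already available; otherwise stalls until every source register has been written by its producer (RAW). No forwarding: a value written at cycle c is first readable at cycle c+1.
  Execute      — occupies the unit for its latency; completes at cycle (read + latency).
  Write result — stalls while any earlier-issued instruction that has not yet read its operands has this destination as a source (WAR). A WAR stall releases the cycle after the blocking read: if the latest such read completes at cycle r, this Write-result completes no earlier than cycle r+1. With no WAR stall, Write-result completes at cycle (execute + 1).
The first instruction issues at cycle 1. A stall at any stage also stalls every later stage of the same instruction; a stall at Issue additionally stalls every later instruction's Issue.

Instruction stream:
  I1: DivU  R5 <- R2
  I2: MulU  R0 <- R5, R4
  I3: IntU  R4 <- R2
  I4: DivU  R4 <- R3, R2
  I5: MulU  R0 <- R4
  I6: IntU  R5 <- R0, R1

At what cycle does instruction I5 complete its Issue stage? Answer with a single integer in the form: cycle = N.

I1 -> (1, 2, 9, 10)
I2 -> (2, 11, 14, 15)  // RAW R5: wait I1 write@10
I3 -> (3, 4, 5, 12)  // WAR R4: wait I2 read@11
I4 -> (13, 14, 21, 22)  // WAW R4: wait I3 write@12
I5 -> (16, 23, 26, 27)  // struct: MulU busy until I2 writes@15, RAW R4: wait I4 write@22
I6 -> (17, 28, 29, 30)  // RAW R0: wait I5 write@27

cycle = 16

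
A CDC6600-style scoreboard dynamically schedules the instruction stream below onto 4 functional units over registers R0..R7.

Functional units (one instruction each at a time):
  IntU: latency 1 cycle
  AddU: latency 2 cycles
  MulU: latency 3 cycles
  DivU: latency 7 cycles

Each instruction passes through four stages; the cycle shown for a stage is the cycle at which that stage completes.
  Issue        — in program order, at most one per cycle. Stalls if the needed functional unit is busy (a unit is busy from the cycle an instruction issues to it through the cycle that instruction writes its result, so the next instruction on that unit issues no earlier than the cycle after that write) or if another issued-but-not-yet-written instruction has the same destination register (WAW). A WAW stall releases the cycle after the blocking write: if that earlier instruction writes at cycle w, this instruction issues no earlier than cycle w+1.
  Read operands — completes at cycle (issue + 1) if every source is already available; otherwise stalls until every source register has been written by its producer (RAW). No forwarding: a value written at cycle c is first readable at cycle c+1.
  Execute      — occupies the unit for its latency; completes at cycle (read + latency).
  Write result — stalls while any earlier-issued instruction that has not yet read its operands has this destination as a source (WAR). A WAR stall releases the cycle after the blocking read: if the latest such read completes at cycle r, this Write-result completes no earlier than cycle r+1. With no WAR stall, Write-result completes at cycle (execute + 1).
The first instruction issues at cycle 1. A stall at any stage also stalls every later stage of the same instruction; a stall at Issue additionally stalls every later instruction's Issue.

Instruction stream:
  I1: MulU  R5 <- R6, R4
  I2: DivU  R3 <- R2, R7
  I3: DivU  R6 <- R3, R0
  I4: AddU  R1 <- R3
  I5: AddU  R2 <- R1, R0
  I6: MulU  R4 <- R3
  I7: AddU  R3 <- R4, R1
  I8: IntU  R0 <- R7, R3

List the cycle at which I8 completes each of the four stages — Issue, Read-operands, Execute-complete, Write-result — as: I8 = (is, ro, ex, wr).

I1  is:1  ro:2  ex:5  wr:6
I2  is:2  ro:3  ex:10  wr:11
I3  is:12  ro:13  ex:20  wr:21  — struct: DivU busy until I2 writes@11
I4  is:13  ro:14  ex:16  wr:17
I5  is:18  ro:19  ex:21  wr:22  — struct: AddU busy until I4 writes@17
I6  is:19  ro:20  ex:23  wr:24
I7  is:23  ro:25  ex:27  wr:28  — struct: AddU busy until I5 writes@22, RAW R4: wait I6 write@24
I8  is:24  ro:29  ex:30  wr:31  — RAW R3: wait I7 write@28

I8 = (24, 29, 30, 31)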